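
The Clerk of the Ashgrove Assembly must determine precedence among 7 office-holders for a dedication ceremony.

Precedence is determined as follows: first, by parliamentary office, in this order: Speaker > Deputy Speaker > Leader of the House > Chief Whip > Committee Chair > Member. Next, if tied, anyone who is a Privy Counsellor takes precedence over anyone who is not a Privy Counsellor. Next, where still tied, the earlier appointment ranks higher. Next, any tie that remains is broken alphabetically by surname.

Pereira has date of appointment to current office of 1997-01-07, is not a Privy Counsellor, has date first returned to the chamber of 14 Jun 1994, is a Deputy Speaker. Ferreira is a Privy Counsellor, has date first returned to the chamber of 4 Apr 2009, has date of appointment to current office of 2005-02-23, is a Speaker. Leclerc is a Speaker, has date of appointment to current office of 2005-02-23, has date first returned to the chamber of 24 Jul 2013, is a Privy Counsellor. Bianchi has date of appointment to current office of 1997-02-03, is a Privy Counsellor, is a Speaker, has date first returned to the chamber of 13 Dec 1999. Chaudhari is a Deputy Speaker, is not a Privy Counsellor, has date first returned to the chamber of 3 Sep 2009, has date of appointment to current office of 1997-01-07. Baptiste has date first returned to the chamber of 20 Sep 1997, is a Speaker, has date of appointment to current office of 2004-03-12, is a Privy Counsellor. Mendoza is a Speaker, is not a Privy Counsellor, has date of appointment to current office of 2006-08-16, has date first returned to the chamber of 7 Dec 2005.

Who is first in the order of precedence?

Bianchi

By parliamentary office: Bianchi, Baptiste, Ferreira, Leclerc and Mendoza (Speaker); then Chaudhari and Pereira (Deputy Speaker).
Among Bianchi, Baptiste, Ferreira, Leclerc and Mendoza, a Privy Counsellor before not a Privy Counsellor: Bianchi, Baptiste, Ferreira and Leclerc (a Privy Counsellor) before Mendoza (not a Privy Counsellor).
Among Bianchi, Baptiste, Ferreira and Leclerc, by date of appointment to current office (earlier first): Bianchi (1997-02-03) before Baptiste (2004-03-12) before Ferreira and Leclerc (2005-02-23).
Among Ferreira and Leclerc, alphabetically by surname: Ferreira before Leclerc.
Chaudhari and Pereira are each not a Privy Counsellor, so the next rule applies.
Chaudhari and Pereira both have date of appointment to current office 1997-01-07, so the next rule applies.
Among Chaudhari and Pereira, alphabetically by surname: Chaudhari before Pereira.
Order: Bianchi, Baptiste, Ferreira, Leclerc, Mendoza, Chaudhari, Pereira.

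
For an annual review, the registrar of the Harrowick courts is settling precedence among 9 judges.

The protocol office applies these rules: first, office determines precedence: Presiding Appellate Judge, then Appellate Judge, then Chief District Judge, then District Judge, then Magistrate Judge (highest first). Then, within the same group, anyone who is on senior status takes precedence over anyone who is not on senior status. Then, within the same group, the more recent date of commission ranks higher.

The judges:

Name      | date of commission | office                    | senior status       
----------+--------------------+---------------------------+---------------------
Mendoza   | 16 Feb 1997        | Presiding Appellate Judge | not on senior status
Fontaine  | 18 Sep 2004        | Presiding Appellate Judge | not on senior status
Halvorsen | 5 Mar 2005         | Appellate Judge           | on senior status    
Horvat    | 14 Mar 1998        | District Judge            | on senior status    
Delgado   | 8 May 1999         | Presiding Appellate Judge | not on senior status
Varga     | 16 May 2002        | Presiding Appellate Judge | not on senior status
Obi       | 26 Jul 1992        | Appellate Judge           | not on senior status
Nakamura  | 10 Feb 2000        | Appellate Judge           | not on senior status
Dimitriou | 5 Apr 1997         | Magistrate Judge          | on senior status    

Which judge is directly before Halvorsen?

By office: Fontaine, Varga, Delgado and Mendoza (Presiding Appellate Judge); then Halvorsen, Nakamura and Obi (Appellate Judge); then Horvat (District Judge); then Dimitriou (Magistrate Judge).
Fontaine, Varga, Delgado and Mendoza are each not on senior status, so the next rule applies.
Among Fontaine, Varga, Delgado and Mendoza, by date of commission (later first): Fontaine (18 Sep 2004) before Varga (16 May 2002) before Delgado (8 May 1999) before Mendoza (16 Feb 1997).
Among Halvorsen, Nakamura and Obi, on senior status before not on senior status: Halvorsen (on senior status) before Nakamura and Obi (not on senior status).
Among Nakamura and Obi, by date of commission (later first): Nakamura (10 Feb 2000) before Obi (26 Jul 1992).
Order: Fontaine, Varga, Delgado, Mendoza, Halvorsen, Nakamura, Obi, Horvat, Dimitriou.

Mendoza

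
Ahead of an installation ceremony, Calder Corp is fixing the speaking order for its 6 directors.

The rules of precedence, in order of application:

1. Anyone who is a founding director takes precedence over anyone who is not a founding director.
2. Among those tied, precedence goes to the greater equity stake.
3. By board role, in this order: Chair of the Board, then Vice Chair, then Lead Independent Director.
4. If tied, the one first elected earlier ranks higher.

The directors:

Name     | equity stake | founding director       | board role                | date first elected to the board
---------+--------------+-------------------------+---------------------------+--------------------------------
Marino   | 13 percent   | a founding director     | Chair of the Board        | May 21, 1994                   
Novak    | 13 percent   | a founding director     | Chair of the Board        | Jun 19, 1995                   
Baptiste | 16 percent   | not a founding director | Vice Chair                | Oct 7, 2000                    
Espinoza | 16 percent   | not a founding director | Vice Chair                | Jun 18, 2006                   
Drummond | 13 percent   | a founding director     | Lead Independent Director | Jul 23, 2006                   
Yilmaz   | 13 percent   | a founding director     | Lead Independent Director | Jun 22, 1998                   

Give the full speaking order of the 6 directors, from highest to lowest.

By the first rule: Marino, Novak, Yilmaz and Drummond (each a founding director); then Baptiste and Espinoza (both not a founding director).
Marino, Novak, Yilmaz and Drummond all have equity stake 13 percent, so the next rule applies.
Among Marino, Novak, Yilmaz and Drummond, by board role: Marino and Novak (Chair of the Board) before Yilmaz and Drummond (Lead Independent Director).
Among Marino and Novak, by date first elected to the board (earlier first): Marino (May 21, 1994) before Novak (Jun 19, 1995).
Among Yilmaz and Drummond, by date first elected to the board (earlier first): Yilmaz (Jun 22, 1998) before Drummond (Jul 23, 2006).
Baptiste and Espinoza both have equity stake 16 percent, so the next rule applies.
Baptiste and Espinoza are each Vice Chair, so the next rule applies.
Among Baptiste and Espinoza, by date first elected to the board (earlier first): Baptiste (Oct 7, 2000) before Espinoza (Jun 18, 2006).
Full order: Marino, Novak, Yilmaz, Drummond, Baptiste, Espinoza.

Marino, Novak, Yilmaz, Drummond, Baptiste, Espinoza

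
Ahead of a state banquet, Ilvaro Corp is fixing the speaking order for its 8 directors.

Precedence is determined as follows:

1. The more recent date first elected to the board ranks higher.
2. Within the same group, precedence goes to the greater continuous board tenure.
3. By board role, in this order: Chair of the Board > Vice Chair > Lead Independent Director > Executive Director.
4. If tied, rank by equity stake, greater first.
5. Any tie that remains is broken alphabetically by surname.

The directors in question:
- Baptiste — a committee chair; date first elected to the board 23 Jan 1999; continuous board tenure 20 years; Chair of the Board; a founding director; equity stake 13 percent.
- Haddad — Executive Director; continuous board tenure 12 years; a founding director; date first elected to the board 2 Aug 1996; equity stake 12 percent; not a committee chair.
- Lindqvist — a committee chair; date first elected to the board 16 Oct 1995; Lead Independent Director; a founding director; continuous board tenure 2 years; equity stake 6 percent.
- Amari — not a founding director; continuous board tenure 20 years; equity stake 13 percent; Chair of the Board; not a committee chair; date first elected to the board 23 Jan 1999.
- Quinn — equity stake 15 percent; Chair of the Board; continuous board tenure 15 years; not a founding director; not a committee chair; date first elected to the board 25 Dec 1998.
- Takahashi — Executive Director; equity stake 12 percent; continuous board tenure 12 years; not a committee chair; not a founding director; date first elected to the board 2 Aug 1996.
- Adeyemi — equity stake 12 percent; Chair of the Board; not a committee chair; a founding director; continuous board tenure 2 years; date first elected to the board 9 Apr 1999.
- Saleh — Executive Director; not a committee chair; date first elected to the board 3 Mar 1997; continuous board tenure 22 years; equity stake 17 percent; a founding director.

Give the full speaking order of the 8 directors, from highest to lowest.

Adeyemi, Amari, Baptiste, Quinn, Saleh, Haddad, Takahashi, Lindqvist

By date first elected to the board (later first): Adeyemi (9 Apr 1999); then Amari and Baptiste (both 23 Jan 1999); then Quinn (25 Dec 1998); then Saleh (3 Mar 1997); then Haddad and Takahashi (both 2 Aug 1996); then Lindqvist (16 Oct 1995).
Amari and Baptiste both have continuous board tenure 20 years, so the next rule applies.
Amari and Baptiste are each Chair of the Board, so the next rule applies.
Amari and Baptiste both have equity stake 13 percent, so the next rule applies.
Among Amari and Baptiste, alphabetically by surname: Amari before Baptiste.
Haddad and Takahashi both have continuous board tenure 12 years, so the next rule applies.
Haddad and Takahashi are each Executive Director, so the next rule applies.
Haddad and Takahashi both have equity stake 12 percent, so the next rule applies.
Among Haddad and Takahashi, alphabetically by surname: Haddad before Takahashi.
Full order: Adeyemi, Amari, Baptiste, Quinn, Saleh, Haddad, Takahashi, Lindqvist.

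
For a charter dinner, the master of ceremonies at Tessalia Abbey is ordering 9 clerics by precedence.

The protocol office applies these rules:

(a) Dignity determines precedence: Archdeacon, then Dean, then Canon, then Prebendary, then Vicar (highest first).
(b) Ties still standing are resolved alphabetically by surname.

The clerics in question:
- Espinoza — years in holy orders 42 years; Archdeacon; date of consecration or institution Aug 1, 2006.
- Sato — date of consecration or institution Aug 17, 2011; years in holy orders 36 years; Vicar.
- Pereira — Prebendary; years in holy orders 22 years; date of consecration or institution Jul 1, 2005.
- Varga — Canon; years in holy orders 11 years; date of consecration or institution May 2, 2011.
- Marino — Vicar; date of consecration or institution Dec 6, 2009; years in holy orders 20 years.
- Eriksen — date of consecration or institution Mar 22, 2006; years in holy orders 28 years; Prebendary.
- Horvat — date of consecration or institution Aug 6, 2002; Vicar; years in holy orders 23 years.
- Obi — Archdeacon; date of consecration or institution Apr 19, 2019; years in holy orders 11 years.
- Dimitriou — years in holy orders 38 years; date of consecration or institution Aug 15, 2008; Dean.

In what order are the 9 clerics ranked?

By dignity: Espinoza and Obi (Archdeacon); then Dimitriou (Dean); then Varga (Canon); then Eriksen and Pereira (Prebendary); then Horvat, Marino and Sato (Vicar).
Among Espinoza and Obi, alphabetically by surname: Espinoza before Obi.
Among Eriksen and Pereira, alphabetically by surname: Eriksen before Pereira.
Among Horvat, Marino and Sato, alphabetically by surname: Horvat before Marino before Sato.
Full order: Espinoza, Obi, Dimitriou, Varga, Eriksen, Pereira, Horvat, Marino, Sato.

Espinoza, Obi, Dimitriou, Varga, Eriksen, Pereira, Horvat, Marino, Sato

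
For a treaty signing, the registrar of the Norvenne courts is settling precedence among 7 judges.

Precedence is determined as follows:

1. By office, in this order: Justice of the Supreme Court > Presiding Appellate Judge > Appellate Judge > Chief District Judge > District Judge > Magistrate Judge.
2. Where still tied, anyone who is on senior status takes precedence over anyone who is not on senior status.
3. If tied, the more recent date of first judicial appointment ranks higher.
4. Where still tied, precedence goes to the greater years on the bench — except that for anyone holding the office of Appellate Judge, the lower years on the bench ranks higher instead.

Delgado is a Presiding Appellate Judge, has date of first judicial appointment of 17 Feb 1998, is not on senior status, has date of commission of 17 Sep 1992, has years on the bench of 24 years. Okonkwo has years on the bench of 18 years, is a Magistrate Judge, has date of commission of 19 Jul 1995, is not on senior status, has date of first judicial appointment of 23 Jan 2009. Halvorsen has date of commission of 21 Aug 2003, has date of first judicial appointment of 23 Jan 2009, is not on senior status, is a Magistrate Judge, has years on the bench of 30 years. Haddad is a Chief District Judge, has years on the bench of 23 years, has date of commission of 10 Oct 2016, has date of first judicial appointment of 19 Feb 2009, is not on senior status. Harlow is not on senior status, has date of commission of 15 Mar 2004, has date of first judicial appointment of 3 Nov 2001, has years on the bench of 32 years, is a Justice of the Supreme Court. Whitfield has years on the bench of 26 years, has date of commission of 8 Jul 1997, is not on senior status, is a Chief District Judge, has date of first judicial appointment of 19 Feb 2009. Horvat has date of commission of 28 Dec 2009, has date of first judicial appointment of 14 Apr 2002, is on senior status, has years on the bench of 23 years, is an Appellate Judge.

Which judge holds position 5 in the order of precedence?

By office: Harlow (Justice of the Supreme Court); then Delgado (Presiding Appellate Judge); then Horvat (Appellate Judge); then Whitfield and Haddad (Chief District Judge); then Halvorsen and Okonkwo (Magistrate Judge).
Whitfield and Haddad are each not on senior status, so the next rule applies.
Whitfield and Haddad both have date of first judicial appointment 19 Feb 2009, so the next rule applies.
Among Whitfield and Haddad, by years on the bench (higher first): Whitfield (26 years) before Haddad (23 years).
Halvorsen and Okonkwo are each not on senior status, so the next rule applies.
Halvorsen and Okonkwo both have date of first judicial appointment 23 Jan 2009, so the next rule applies.
Among Halvorsen and Okonkwo, by years on the bench (higher first): Halvorsen (30 years) before Okonkwo (18 years).
Order: Harlow, Delgado, Horvat, Whitfield, Haddad, Halvorsen, Okonkwo.

Haddad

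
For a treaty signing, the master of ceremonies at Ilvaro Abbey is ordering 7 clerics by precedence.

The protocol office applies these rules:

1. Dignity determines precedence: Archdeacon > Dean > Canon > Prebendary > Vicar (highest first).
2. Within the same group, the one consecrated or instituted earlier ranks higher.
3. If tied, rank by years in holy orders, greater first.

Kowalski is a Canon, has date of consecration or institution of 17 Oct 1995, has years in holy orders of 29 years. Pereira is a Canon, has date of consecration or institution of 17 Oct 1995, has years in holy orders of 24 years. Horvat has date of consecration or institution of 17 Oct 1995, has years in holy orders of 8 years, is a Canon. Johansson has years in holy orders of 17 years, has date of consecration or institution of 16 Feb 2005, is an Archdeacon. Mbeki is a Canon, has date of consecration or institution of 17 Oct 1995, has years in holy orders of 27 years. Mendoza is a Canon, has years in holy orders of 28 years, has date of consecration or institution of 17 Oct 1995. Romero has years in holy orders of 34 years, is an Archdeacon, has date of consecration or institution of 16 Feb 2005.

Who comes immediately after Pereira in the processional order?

Horvat

By dignity: Romero and Johansson (Archdeacon); then Kowalski, Mendoza, Mbeki, Pereira and Horvat (Canon).
Romero and Johansson both have date of consecration or institution 16 Feb 2005, so the next rule applies.
Among Romero and Johansson, by years in holy orders (higher first): Romero (34 years) before Johansson (17 years).
Kowalski, Mendoza, Mbeki, Pereira and Horvat all have date of consecration or institution 17 Oct 1995, so the next rule applies.
Among Kowalski, Mendoza, Mbeki, Pereira and Horvat, by years in holy orders (higher first): Kowalski (29 years) before Mendoza (28 years) before Mbeki (27 years) before Pereira (24 years) before Horvat (8 years).
Order: Romero, Johansson, Kowalski, Mendoza, Mbeki, Pereira, Horvat.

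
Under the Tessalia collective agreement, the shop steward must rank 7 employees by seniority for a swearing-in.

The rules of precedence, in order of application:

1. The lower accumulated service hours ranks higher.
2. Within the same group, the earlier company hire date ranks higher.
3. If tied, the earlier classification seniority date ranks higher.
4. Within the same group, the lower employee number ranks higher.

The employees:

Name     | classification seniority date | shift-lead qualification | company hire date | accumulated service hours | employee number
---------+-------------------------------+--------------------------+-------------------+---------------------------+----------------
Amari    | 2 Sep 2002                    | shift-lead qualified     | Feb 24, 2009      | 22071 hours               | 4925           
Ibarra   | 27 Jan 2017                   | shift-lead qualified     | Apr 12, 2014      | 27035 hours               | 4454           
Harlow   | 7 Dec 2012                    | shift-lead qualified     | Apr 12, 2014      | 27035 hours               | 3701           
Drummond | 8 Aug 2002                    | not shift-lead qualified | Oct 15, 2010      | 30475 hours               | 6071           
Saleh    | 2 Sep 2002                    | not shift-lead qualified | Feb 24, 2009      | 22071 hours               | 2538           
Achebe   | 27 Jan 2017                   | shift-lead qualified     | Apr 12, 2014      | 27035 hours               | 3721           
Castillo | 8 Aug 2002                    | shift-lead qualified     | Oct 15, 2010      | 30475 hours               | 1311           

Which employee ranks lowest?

By accumulated service hours (lower first): Saleh and Amari (both 22071 hours); then Harlow, Achebe and Ibarra (each 27035 hours); then Castillo and Drummond (both 30475 hours).
Saleh and Amari both have company hire date Feb 24, 2009, so the next rule applies.
Saleh and Amari both have classification seniority date 2 Sep 2002, so the next rule applies.
Among Saleh and Amari, by employee number (lower first): Saleh (2538) before Amari (4925).
Harlow, Achebe and Ibarra all have company hire date Apr 12, 2014, so the next rule applies.
Among Harlow, Achebe and Ibarra, by classification seniority date (earlier first): Harlow (7 Dec 2012) before Achebe and Ibarra (27 Jan 2017).
Among Achebe and Ibarra, by employee number (lower first): Achebe (3721) before Ibarra (4454).
Castillo and Drummond both have company hire date Oct 15, 2010, so the next rule applies.
Castillo and Drummond both have classification seniority date 8 Aug 2002, so the next rule applies.
Among Castillo and Drummond, by employee number (lower first): Castillo (1311) before Drummond (6071).
Order: Saleh, Amari, Harlow, Achebe, Ibarra, Castillo, Drummond.

Drummond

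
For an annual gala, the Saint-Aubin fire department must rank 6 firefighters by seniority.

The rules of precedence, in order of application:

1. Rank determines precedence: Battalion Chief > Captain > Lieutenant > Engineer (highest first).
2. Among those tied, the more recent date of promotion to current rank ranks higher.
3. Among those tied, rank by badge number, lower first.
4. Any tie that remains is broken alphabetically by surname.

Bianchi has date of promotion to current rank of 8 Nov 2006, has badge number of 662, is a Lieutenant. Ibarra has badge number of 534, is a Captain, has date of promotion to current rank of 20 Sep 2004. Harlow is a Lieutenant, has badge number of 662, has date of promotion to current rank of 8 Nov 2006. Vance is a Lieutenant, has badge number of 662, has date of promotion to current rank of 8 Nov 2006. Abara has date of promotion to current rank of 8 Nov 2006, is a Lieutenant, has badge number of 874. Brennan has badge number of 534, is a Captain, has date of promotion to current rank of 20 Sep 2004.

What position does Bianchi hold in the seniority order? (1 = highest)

By rank: Brennan and Ibarra (Captain); then Bianchi, Harlow, Vance and Abara (Lieutenant).
Brennan and Ibarra both have date of promotion to current rank 20 Sep 2004, so the next rule applies.
Brennan and Ibarra both have badge number 534, so the next rule applies.
Among Brennan and Ibarra, alphabetically by surname: Brennan before Ibarra.
Bianchi, Harlow, Vance and Abara all have date of promotion to current rank 8 Nov 2006, so the next rule applies.
Among Bianchi, Harlow, Vance and Abara, by badge number (lower first): Bianchi, Harlow and Vance (662) before Abara (874).
Among Bianchi, Harlow and Vance, alphabetically by surname: Bianchi before Harlow before Vance.
Order: Brennan, Ibarra, Bianchi, Harlow, Vance, Abara. So position 3.

3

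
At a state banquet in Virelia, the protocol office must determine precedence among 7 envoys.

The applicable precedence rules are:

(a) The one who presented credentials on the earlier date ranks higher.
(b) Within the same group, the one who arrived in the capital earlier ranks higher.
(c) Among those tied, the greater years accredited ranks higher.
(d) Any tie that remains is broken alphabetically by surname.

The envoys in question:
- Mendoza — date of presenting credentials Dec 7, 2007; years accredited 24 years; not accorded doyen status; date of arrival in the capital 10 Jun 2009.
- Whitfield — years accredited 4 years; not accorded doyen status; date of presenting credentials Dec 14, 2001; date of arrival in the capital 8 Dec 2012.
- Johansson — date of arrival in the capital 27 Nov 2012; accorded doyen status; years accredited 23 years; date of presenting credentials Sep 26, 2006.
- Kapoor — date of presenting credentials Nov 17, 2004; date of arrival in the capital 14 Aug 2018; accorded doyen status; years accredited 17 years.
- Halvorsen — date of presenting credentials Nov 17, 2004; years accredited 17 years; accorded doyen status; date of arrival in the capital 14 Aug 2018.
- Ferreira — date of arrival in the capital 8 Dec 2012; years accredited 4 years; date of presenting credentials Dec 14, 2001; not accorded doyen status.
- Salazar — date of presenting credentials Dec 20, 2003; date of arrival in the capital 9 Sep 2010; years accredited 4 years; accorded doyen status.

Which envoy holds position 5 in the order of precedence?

Kapoor

By date of presenting credentials (earlier first): Ferreira and Whitfield (both Dec 14, 2001); then Salazar (Dec 20, 2003); then Halvorsen and Kapoor (both Nov 17, 2004); then Johansson (Sep 26, 2006); then Mendoza (Dec 7, 2007).
Ferreira and Whitfield both have date of arrival in the capital 8 Dec 2012, so the next rule applies.
Ferreira and Whitfield both have years accredited 4 years, so the next rule applies.
Among Ferreira and Whitfield, alphabetically by surname: Ferreira before Whitfield.
Halvorsen and Kapoor both have date of arrival in the capital 14 Aug 2018, so the next rule applies.
Halvorsen and Kapoor both have years accredited 17 years, so the next rule applies.
Among Halvorsen and Kapoor, alphabetically by surname: Halvorsen before Kapoor.
Order: Ferreira, Whitfield, Salazar, Halvorsen, Kapoor, Johansson, Mendoza.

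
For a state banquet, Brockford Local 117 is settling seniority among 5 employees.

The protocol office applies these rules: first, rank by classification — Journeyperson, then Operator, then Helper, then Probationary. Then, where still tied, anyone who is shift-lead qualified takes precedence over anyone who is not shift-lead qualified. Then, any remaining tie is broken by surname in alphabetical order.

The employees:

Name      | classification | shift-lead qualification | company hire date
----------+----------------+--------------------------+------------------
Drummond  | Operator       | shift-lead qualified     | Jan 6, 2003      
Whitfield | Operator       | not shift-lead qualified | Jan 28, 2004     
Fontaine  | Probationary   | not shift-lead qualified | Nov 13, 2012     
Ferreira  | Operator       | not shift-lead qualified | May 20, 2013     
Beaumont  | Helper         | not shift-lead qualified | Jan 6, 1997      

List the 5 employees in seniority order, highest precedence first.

By classification: Drummond, Ferreira and Whitfield (Operator); then Beaumont (Helper); then Fontaine (Probationary).
Among Drummond, Ferreira and Whitfield, shift-lead qualified before not shift-lead qualified: Drummond (shift-lead qualified) before Ferreira and Whitfield (not shift-lead qualified).
Among Ferreira and Whitfield, alphabetically by surname: Ferreira before Whitfield.
Full order: Drummond, Ferreira, Whitfield, Beaumont, Fontaine.

Drummond, Ferreira, Whitfield, Beaumont, Fontaine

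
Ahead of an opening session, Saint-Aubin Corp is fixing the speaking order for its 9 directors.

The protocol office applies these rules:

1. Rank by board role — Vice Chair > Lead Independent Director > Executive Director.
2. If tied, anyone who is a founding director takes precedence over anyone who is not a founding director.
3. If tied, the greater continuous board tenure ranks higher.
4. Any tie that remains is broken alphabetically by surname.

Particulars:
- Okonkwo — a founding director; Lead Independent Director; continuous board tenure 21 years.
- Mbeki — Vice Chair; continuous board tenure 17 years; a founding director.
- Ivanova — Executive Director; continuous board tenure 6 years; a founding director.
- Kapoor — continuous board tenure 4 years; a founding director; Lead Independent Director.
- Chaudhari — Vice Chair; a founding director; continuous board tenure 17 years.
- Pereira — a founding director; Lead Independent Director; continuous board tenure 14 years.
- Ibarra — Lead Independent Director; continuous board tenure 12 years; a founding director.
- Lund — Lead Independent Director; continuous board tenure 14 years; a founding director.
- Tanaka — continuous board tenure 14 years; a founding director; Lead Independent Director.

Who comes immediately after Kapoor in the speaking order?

By board role: Chaudhari and Mbeki (Vice Chair); then Okonkwo, Lund, Pereira, Tanaka, Ibarra and Kapoor (Lead Independent Director); then Ivanova (Executive Director).
Chaudhari and Mbeki are each a founding director, so the next rule applies.
Chaudhari and Mbeki both have continuous board tenure 17 years, so the next rule applies.
Among Chaudhari and Mbeki, alphabetically by surname: Chaudhari before Mbeki.
Okonkwo, Lund, Pereira, Tanaka, Ibarra and Kapoor are each a founding director, so the next rule applies.
Among Okonkwo, Lund, Pereira, Tanaka, Ibarra and Kapoor, by continuous board tenure (higher first): Okonkwo (21 years) before Lund, Pereira and Tanaka (14 years) before Ibarra (12 years) before Kapoor (4 years).
Among Lund, Pereira and Tanaka, alphabetically by surname: Lund before Pereira before Tanaka.
Order: Chaudhari, Mbeki, Okonkwo, Lund, Pereira, Tanaka, Ibarra, Kapoor, Ivanova.

Ivanova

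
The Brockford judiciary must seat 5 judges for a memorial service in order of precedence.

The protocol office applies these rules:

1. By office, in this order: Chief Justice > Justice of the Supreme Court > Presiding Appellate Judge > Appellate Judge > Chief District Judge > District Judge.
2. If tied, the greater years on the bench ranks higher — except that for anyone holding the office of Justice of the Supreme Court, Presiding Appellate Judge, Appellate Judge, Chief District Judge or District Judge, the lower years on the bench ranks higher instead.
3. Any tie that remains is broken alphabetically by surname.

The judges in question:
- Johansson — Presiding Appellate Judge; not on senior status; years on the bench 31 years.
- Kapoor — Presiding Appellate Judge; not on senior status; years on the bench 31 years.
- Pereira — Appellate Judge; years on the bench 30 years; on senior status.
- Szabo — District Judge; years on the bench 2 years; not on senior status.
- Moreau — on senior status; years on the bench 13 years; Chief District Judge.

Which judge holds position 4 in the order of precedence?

By office: Johansson and Kapoor (Presiding Appellate Judge); then Pereira (Appellate Judge); then Moreau (Chief District Judge); then Szabo (District Judge).
Johansson and Kapoor both have years on the bench 31 years, so the next rule applies.
Among Johansson and Kapoor, alphabetically by surname: Johansson before Kapoor.
Order: Johansson, Kapoor, Pereira, Moreau, Szabo.

Moreau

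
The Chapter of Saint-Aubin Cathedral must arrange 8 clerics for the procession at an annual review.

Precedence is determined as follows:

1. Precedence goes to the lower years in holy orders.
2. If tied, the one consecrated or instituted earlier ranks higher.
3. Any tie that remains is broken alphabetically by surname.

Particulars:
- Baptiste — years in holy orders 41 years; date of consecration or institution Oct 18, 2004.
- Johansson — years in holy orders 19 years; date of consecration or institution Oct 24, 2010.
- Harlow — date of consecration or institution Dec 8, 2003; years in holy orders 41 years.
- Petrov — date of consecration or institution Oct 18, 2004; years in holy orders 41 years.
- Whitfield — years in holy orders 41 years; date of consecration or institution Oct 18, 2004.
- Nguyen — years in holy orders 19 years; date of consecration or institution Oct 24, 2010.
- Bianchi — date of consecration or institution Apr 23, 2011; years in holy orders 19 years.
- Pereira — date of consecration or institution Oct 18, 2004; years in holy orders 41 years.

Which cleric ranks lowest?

Whitfield

By years in holy orders (lower first): Johansson, Nguyen and Bianchi (each 19 years); then Harlow, Baptiste, Pereira, Petrov and Whitfield (each 41 years).
Among Johansson, Nguyen and Bianchi, by date of consecration or institution (earlier first): Johansson and Nguyen (Oct 24, 2010) before Bianchi (Apr 23, 2011).
Among Johansson and Nguyen, alphabetically by surname: Johansson before Nguyen.
Among Harlow, Baptiste, Pereira, Petrov and Whitfield, by date of consecration or institution (earlier first): Harlow (Dec 8, 2003) before Baptiste, Pereira, Petrov and Whitfield (Oct 18, 2004).
Among Baptiste, Pereira, Petrov and Whitfield, alphabetically by surname: Baptiste before Pereira before Petrov before Whitfield.
Order: Johansson, Nguyen, Bianchi, Harlow, Baptiste, Pereira, Petrov, Whitfield.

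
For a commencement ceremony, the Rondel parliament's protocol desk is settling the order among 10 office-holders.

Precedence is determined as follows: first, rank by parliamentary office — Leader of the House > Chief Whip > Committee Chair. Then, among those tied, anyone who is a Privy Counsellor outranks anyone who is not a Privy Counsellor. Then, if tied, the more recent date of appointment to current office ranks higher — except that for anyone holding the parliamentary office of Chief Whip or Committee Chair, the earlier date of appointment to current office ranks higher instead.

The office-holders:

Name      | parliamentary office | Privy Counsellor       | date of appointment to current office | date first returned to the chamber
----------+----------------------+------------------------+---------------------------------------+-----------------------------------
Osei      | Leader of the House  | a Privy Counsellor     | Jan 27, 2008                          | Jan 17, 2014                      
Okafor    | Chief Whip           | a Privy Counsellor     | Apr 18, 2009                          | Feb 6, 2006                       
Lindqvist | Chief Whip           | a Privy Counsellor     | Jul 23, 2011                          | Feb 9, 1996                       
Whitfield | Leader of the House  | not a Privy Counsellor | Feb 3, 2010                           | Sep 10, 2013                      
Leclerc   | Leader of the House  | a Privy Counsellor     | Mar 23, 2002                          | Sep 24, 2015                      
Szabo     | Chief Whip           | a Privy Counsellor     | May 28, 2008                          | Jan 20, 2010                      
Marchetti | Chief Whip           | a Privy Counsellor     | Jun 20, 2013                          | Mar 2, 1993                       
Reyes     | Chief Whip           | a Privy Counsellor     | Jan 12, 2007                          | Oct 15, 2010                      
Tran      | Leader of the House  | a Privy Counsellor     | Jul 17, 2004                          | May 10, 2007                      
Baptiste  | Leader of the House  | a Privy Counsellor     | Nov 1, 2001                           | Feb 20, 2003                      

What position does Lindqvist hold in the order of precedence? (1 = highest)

By parliamentary office: Osei, Tran, Leclerc, Baptiste and Whitfield (Leader of the House); then Reyes, Szabo, Okafor, Lindqvist and Marchetti (Chief Whip).
Among Osei, Tran, Leclerc, Baptiste and Whitfield, a Privy Counsellor before not a Privy Counsellor: Osei, Tran, Leclerc and Baptiste (a Privy Counsellor) before Whitfield (not a Privy Counsellor).
Among Osei, Tran, Leclerc and Baptiste, by date of appointment to current office (later first): Osei (Jan 27, 2008) before Tran (Jul 17, 2004) before Leclerc (Mar 23, 2002) before Baptiste (Nov 1, 2001).
Reyes, Szabo, Okafor, Lindqvist and Marchetti are each a Privy Counsellor, so the next rule applies.
Among Reyes, Szabo, Okafor, Lindqvist and Marchetti, by date of appointment to current office (earlier first) (reversed rule for this group): Reyes (Jan 12, 2007) before Szabo (May 28, 2008) before Okafor (Apr 18, 2009) before Lindqvist (Jul 23, 2011) before Marchetti (Jun 20, 2013).
Order: Osei, Tran, Leclerc, Baptiste, Whitfield, Reyes, Szabo, Okafor, Lindqvist, Marchetti. So position 9.

9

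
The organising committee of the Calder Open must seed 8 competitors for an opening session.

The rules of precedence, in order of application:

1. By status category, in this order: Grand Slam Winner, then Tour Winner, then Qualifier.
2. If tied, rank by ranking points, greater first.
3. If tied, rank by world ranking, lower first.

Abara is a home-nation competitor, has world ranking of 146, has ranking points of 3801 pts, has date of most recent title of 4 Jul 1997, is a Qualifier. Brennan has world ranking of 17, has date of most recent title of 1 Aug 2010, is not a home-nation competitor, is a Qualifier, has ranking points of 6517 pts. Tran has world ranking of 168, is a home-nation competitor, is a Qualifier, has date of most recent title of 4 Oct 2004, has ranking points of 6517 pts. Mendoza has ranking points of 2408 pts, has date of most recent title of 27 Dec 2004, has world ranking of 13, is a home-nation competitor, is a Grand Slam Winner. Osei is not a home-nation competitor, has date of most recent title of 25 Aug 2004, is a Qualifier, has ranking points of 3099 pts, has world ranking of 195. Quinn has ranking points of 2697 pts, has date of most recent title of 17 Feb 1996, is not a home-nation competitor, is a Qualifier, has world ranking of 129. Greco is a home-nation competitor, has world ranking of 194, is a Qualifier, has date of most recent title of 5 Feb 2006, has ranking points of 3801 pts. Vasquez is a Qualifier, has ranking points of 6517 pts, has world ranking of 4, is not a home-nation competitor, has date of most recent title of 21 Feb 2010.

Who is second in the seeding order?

Vasquez

By status category: Mendoza (Grand Slam Winner); then Vasquez, Brennan, Tran, Abara, Greco, Osei and Quinn (Qualifier).
Among Vasquez, Brennan, Tran, Abara, Greco, Osei and Quinn, by ranking points (higher first): Vasquez, Brennan and Tran (6517 pts) before Abara and Greco (3801 pts) before Osei (3099 pts) before Quinn (2697 pts).
Among Vasquez, Brennan and Tran, by world ranking (lower first): Vasquez (4) before Brennan (17) before Tran (168).
Among Abara and Greco, by world ranking (lower first): Abara (146) before Greco (194).
Order: Mendoza, Vasquez, Brennan, Tran, Abara, Greco, Osei, Quinn.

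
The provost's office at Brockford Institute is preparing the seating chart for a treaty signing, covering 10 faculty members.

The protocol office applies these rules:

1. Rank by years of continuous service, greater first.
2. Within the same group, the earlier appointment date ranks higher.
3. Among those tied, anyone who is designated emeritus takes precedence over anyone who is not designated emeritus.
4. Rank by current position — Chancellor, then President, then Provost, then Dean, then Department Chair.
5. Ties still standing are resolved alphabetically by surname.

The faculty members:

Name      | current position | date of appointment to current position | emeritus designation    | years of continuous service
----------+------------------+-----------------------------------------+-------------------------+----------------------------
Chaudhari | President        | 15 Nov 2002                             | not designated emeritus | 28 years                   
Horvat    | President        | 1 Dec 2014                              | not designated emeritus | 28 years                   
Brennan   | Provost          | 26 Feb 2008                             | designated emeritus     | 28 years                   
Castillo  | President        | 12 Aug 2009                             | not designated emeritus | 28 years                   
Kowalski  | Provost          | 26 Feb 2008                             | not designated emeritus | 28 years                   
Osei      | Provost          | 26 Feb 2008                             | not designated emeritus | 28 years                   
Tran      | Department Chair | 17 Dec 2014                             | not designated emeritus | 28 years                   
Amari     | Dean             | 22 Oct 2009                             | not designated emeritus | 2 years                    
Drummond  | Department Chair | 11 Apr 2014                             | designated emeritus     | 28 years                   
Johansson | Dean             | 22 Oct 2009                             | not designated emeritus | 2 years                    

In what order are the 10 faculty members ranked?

Chaudhari, Brennan, Kowalski, Osei, Castillo, Drummond, Horvat, Tran, Amari, Johansson

By years of continuous service (higher first): Chaudhari, Brennan, Kowalski, Osei, Castillo, Drummond, Horvat and Tran (each 28 years); then Amari and Johansson (both 2 years).
Among Chaudhari, Brennan, Kowalski, Osei, Castillo, Drummond, Horvat and Tran, by date of appointment to current position (earlier first): Chaudhari (15 Nov 2002) before Brennan, Kowalski and Osei (26 Feb 2008) before Castillo (12 Aug 2009) before Drummond (11 Apr 2014) before Horvat (1 Dec 2014) before Tran (17 Dec 2014).
Among Brennan, Kowalski and Osei, designated emeritus before not designated emeritus: Brennan (designated emeritus) before Kowalski and Osei (not designated emeritus).
Kowalski and Osei are each Provost, so the next rule applies.
Among Kowalski and Osei, alphabetically by surname: Kowalski before Osei.
Amari and Johansson both have date of appointment to current position 22 Oct 2009, so the next rule applies.
Amari and Johansson are each not designated emeritus, so the next rule applies.
Amari and Johansson are each Dean, so the next rule applies.
Among Amari and Johansson, alphabetically by surname: Amari before Johansson.
Full order: Chaudhari, Brennan, Kowalski, Osei, Castillo, Drummond, Horvat, Tran, Amari, Johansson.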